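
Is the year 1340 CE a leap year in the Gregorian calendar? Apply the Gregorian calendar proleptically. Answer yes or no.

1340 is divisible by 4 and not by 100, so it is a leap year.

yes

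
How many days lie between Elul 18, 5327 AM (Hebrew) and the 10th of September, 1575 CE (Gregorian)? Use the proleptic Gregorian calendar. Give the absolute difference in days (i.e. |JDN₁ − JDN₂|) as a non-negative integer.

First date → JDN 2293639; second date → JDN 2296569.
The interval is |2293639 − 2296569| = 2930 days.

2930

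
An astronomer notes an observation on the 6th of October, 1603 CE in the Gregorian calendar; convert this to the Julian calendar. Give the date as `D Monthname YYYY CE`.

At this point the Julian calendar is 10 days behind the Gregorian.
6 October 1603 Gregorian − 10 days → 26 September 1603 Julian.

26 September 1603 CE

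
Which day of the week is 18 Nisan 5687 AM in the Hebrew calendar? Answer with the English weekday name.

Equivalently 20 April 1927 Gregorian, JDN 2424991.
JDN 2424991 mod 7 = 2, and JDN 0 was a Monday, so this is a Wednesday.

Wednesday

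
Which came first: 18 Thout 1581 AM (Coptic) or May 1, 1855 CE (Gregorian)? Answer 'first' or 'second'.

First date → JDN 2402142; second date → JDN 2398705.
JDN 2398705 < JDN 2402142, so the second date is earlier.

second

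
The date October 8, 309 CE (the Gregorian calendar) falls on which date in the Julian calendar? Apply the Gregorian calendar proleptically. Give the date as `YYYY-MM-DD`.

For dates in this range the Gregorian date is 1 day ahead of the Julian.
8 October 309 Gregorian − 1 day → 7 October 309 Julian.

0309-10-07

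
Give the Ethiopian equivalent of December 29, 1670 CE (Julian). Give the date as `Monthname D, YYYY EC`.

Tir 3, 1663 EC

Julian Day Number of the source date = 2331388.
Converting JDN 2331388 to the Ethiopian calendar gives 3 Tir 1663 EC.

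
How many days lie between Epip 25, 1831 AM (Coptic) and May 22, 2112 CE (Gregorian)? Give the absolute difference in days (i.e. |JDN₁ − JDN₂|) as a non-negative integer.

First date → JDN 2493761; second date → JDN 2492594.
The interval is |2493761 − 2492594| = 1167 days.

1167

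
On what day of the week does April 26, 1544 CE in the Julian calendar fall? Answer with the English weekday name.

Saturday

Equivalently 6 May 1544 Gregorian, JDN 2285120.
JDN 2285120 mod 7 = 5, and JDN 0 was a Monday, so this is a Saturday.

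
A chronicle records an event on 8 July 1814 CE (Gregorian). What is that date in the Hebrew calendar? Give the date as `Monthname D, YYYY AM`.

Both dates share Julian Day Number 2383798; in the Hebrew calendar that is 20 Tammuz 5574 AM.

Tammuz 20, 5574 AM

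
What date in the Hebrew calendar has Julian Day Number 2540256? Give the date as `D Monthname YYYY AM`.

25 Cheshvan 6003 AM

The Gregorian equivalent of JDN 2540256 is 19 November 2242.
In the Hebrew calendar that day is 25 Cheshvan 6003 AM.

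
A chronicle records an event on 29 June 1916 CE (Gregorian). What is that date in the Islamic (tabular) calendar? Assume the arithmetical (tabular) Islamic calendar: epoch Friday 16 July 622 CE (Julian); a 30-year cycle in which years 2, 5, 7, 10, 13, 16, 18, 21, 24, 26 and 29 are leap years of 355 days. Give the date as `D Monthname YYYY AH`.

Both dates share Julian Day Number 2421044; in the tabular Islamic calendar that is 27 Sha'ban 1334 AH.

27 Sha'ban 1334 AH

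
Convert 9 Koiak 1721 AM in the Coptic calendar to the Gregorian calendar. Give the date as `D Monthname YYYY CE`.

18 December 2004 CE

Julian Day Number of the source date = 2453358.
Converting JDN 2453358 to the Gregorian calendar gives 18 December 2004 CE.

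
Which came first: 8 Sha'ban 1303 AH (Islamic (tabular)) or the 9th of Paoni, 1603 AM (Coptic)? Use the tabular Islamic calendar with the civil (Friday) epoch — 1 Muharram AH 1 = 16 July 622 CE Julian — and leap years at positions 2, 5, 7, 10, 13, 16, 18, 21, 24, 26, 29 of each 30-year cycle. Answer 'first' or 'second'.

first

Converting both to JDN: 2410039 vs 2410438; the smaller is the first.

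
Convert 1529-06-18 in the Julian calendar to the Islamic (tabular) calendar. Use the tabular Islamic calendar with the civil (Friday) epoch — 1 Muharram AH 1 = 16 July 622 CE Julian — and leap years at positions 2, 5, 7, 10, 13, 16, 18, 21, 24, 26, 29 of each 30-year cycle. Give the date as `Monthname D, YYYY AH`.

Shawwal 11, 935 AH

The source date corresponds to 28 June 1529 in the proleptic Gregorian calendar (JDN 2279694).
That day falls on 11 Shawwal 935 AH in the tabular Islamic calendar.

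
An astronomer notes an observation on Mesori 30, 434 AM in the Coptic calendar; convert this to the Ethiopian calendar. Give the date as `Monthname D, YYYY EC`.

Both dates share Julian Day Number 1983542; in the Ethiopian calendar that is 30 Nehase 710 EC.

Nehase 30, 710 EC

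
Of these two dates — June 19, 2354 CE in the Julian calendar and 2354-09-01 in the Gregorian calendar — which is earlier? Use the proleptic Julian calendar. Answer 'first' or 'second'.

Converting both to JDN: 2581026 vs 2581084; the smaller is the first.

first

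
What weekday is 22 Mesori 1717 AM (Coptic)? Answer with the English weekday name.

Tuesday

In the Gregorian calendar this is 28 August 2001 (JDN 2452150).
2452150 ≡ 1 (mod 7); counting from Monday = 0 gives Tuesday.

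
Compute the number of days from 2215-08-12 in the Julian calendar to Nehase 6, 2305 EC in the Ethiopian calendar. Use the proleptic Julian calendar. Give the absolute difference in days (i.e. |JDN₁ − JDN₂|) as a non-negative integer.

35782

JDN of the first date = 2530310.
JDN of the second date = 2566092.
|2566092 − 2530310| = 35782.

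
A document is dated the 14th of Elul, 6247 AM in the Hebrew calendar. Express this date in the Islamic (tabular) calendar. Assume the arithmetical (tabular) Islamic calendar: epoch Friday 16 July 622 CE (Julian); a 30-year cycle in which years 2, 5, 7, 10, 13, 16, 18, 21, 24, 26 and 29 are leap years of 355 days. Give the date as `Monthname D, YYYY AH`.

The source date corresponds to 2 September 2487 in the Gregorian calendar (JDN 2629663).
That day falls on 13 Jumada al-Awwal 1923 AH in the tabular Islamic calendar.

Jumada al-Awwal 13, 1923 AH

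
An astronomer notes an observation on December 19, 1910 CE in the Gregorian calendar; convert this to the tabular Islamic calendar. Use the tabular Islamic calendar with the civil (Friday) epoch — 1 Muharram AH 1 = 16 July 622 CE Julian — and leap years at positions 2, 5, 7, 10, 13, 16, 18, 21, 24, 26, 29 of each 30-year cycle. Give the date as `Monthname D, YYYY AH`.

Both dates share Julian Day Number 2419025; in the tabular Islamic calendar that is 16 Dhu al-Hijjah 1328 AH.

Dhu al-Hijjah 16, 1328 AH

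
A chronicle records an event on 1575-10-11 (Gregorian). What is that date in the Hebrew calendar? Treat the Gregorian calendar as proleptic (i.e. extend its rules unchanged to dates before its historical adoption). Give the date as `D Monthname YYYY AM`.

27 Tishrei 5336 AM

Both dates share Julian Day Number 2296600; in the Hebrew calendar that is 27 Tishrei 5336 AM.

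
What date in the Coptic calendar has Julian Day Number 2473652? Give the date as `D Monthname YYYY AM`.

4 Epip 1776 AM

The Gregorian equivalent of JDN 2473652 is 11 July 2060.
In the Coptic calendar that day is 4 Epip 1776 AM.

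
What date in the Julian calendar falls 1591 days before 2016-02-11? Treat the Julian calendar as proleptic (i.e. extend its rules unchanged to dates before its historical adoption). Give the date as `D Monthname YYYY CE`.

The starting date is JDN 2457443; 2457443 − 1591 = 2455852.
JDN 2455852 corresponds to 4 October 2011 CE.

4 October 2011 CE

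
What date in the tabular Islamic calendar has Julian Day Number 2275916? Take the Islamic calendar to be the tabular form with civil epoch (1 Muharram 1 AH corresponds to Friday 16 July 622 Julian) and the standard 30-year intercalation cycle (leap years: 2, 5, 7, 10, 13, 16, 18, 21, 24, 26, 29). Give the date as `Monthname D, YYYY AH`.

The proleptic Gregorian equivalent of JDN 2275916 is 23 February 1519.
In the tabular Islamic calendar that day is Safar 12, 925 AH.

Safar 12, 925 AH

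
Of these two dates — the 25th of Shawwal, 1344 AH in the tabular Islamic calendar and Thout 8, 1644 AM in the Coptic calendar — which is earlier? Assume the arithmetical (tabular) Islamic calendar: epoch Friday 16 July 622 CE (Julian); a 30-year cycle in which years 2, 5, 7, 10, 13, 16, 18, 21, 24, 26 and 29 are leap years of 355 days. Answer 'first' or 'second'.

First date → JDN 2424644; second date → JDN 2425143.
JDN 2424644 < JDN 2425143, so the first date is earlier.

first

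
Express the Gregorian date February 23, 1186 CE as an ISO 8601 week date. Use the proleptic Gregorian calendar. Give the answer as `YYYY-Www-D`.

The weekday is Sunday (ISO weekday 7).
That Sunday belongs to ISO week 8 of ISO year 1186.

1186-W08-7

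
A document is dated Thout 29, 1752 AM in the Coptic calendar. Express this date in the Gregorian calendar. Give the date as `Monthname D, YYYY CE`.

Julian Day Number of the source date = 2464611.
Converting JDN 2464611 to the Gregorian calendar gives 10 October 2035 CE.

October 10, 2035 CE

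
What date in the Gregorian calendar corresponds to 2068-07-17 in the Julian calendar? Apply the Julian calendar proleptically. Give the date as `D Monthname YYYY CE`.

At this point the Julian calendar is 13 days behind the Gregorian.
17 July 2068 Julian + 13 days → 30 July 2068 Gregorian.

30 July 2068 CE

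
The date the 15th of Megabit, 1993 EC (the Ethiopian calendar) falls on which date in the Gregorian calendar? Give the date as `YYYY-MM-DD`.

Julian Day Number of the source date = 2451993.
Converting JDN 2451993 to the Gregorian calendar gives 24 March 2001 CE.

2001-03-24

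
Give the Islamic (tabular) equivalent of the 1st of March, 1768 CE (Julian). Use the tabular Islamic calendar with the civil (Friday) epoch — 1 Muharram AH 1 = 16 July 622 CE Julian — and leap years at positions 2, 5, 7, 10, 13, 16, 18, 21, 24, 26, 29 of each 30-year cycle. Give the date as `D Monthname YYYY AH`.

The source date corresponds to 12 March 1768 in the Gregorian calendar (JDN 2366880).
That day falls on 22 Shawwal 1181 AH in the tabular Islamic calendar.

22 Shawwal 1181 AH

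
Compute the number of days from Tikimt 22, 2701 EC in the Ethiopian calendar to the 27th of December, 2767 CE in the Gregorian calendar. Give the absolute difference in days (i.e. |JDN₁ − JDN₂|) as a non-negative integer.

First date → JDN 2710447; second date → JDN 2732046.
The interval is |2710447 − 2732046| = 21599 days.

21599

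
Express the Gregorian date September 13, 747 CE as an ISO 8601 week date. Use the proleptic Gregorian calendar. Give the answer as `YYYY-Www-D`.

0747-W37-6

The weekday is Saturday (ISO weekday 6).
That Saturday belongs to ISO week 37 of ISO year 747.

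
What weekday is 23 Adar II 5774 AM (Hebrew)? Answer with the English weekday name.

Tuesday

In the Gregorian calendar this is 25 March 2014 (JDN 2456742).
JDN 2456742 mod 7 = 1, and JDN 0 was a Monday, so this is a Tuesday.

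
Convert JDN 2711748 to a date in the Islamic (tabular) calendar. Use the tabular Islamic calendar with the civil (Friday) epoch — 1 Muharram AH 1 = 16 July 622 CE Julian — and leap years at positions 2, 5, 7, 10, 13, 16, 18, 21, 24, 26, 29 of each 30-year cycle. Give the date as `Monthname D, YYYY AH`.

Muharram 3, 2155 AH

The Gregorian equivalent of JDN 2711748 is 31 May 2712.
In the tabular Islamic calendar that day is Muharram 3, 2155 AH.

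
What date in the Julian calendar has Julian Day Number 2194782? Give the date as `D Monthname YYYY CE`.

JDN 2194782 is 2 January 1297 in the proleptic Gregorian calendar.
In the Julian calendar that day is 26 December 1296 CE.

26 December 1296 CE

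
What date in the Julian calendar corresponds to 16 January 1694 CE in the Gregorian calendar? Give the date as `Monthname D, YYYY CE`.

January 6, 1694 CE

For dates in this range the Gregorian date is 10 days ahead of the Julian.
16 January 1694 Gregorian − 10 days → 6 January 1694 Julian.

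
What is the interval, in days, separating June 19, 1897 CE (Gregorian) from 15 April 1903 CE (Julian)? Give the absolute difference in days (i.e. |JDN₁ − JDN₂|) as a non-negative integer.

First date → JDN 2414095; second date → JDN 2416233.
The interval is |2414095 − 2416233| = 2138 days.

2138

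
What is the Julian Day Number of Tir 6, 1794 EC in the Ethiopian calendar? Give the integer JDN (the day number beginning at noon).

Equivalently 13 January 1802 (Gregorian).
JDN 2451545 is 1 January 2000 CE (Gregorian); the target day is −72306 days from there, so JDN = 2379239.

2379239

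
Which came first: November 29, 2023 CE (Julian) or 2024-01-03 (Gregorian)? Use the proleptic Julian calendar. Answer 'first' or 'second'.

First date → JDN 2460291; second date → JDN 2460313.
JDN 2460291 < JDN 2460313, so the first date is earlier.

first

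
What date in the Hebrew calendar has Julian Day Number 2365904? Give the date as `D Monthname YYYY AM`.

The Gregorian equivalent of JDN 2365904 is 10 July 1765.
In the Hebrew calendar that day is 21 Tammuz 5525 AM.

21 Tammuz 5525 AM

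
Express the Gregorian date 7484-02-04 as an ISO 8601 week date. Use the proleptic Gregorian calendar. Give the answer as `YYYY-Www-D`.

7484-W06-1

The weekday is Monday (ISO weekday 1).
That Monday belongs to ISO week 6 of ISO year 7484.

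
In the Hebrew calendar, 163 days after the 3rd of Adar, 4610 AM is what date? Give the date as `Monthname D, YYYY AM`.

Av 19, 4610 AM

Counting 163 days forward from JDN 2031570 reaches JDN 2031733, which is Av 19, 4610 AM.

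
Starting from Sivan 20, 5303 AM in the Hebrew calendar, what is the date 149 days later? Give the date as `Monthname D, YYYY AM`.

JDN of Sivan 20, 5303 AM = 2284781.
2284781 + 149 = 2284930.
JDN 2284930 in the Hebrew calendar is Cheshvan 21, 5304 AM.

Cheshvan 21, 5304 AM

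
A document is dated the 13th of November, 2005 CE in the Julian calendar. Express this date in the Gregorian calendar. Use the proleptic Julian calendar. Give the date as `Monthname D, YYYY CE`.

November 26, 2005 CE

At this point the Julian calendar is 13 days behind the Gregorian.
13 November 2005 Julian + 13 days → 26 November 2005 Gregorian.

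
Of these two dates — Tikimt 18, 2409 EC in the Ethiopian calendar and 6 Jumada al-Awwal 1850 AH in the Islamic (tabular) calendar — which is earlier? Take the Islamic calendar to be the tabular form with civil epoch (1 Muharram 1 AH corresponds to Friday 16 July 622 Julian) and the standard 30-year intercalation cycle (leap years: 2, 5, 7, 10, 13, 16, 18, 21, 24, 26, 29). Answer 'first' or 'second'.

second

Converting both to JDN: 2603790 vs 2603787; the smaller is the second.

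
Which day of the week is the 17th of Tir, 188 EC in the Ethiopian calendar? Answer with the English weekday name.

This is JDN 1792659 (12 January 196 Gregorian).
1792659 ≡ 1 (mod 7); counting from Monday = 0 gives Tuesday.

Tuesday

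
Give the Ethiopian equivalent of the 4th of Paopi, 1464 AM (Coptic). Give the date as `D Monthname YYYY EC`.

The source date corresponds to 13 October 1747 in the Gregorian calendar (JDN 2359424).
That day falls on 4 Tikimt 1740 EC in the Ethiopian calendar.

4 Tikimt 1740 EC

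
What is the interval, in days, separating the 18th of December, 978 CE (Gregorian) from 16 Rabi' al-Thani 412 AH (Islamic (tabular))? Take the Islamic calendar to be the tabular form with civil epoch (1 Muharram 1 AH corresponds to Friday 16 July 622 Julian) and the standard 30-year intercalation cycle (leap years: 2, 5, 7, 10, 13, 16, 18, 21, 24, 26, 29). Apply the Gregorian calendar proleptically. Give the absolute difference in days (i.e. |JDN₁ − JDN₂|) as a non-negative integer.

15570

First date → JDN 2078619; second date → JDN 2094189.
The interval is |2078619 − 2094189| = 15570 days.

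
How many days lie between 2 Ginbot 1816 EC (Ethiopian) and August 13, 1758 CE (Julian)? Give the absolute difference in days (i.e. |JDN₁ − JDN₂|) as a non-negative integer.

23999

First date → JDN 2387391; second date → JDN 2363392.
The interval is |2387391 − 2363392| = 23999 days.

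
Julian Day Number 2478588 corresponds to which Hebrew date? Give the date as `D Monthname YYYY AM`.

16 Tevet 5834 AM

JDN 2478588 is 15 January 2074 in the Gregorian calendar.
In the Hebrew calendar that day is 16 Tevet 5834 AM.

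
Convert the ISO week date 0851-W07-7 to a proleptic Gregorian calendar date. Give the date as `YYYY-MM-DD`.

0851-02-19

ISO week 1 of 851 is the week containing the first Thursday of 851.
Week 7, day 7 (Sunday) lands on 0851-02-19.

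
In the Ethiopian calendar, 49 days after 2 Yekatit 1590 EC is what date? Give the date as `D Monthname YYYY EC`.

JDN of 2 Yekatit 1590 EC = 2304754.
2304754 + 49 = 2304803.
JDN 2304803 in the Ethiopian calendar is 21 Megabit 1590 EC.

21 Megabit 1590 EC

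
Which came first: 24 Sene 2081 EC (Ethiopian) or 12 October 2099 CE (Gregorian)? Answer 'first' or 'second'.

Converting both to JDN: 2484234 vs 2487989; the smaller is the first.

first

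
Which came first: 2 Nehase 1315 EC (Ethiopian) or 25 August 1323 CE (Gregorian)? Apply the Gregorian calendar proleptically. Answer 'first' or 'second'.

first

Converting both to JDN: 2204490 vs 2204512; the smaller is the first.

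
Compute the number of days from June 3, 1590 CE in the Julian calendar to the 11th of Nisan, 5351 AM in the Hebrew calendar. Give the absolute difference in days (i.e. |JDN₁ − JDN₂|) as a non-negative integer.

First date → JDN 2301959; second date → JDN 2302255.
The interval is |2301959 − 2302255| = 296 days.

296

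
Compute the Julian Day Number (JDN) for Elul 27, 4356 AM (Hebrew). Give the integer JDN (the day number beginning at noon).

1938986

Equivalently 29 August 596 (proleptic Gregorian).
JDN 2299161 is 15 October 1582 CE (Gregorian); the target day is −360175 days from there, so JDN = 1938986.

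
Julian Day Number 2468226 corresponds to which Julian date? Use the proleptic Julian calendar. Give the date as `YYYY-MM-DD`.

2045-08-20

JDN 2468226 is 2 September 2045 in the Gregorian calendar.
In the Julian calendar that day is 2045-08-20.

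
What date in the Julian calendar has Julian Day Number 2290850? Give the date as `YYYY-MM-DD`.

1560-01-03

JDN 2290850 is 13 January 1560 in the proleptic Gregorian calendar.
In the Julian calendar that day is 1560-01-03.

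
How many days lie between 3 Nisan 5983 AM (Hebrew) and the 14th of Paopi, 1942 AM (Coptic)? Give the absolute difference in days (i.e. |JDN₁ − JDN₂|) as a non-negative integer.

935

First date → JDN 2533088; second date → JDN 2534023.
The interval is |2533088 − 2534023| = 935 days.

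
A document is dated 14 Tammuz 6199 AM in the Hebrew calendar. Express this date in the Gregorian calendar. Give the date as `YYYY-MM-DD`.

2439-06-27

Both dates share Julian Day Number 2612064; in the Gregorian calendar that is 27 June 2439 CE.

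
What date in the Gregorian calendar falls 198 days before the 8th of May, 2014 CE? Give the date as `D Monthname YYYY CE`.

The starting date is JDN 2456786; 2456786 − 198 = 2456588.
JDN 2456588 corresponds to 22 October 2013 CE.

22 October 2013 CE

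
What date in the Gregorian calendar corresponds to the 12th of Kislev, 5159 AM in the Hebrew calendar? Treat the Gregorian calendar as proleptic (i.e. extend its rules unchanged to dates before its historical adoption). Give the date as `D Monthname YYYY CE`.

Julian Day Number of the source date = 2232002.
Converting JDN 2232002 to the Gregorian calendar gives 29 November 1398 CE.

29 November 1398 CE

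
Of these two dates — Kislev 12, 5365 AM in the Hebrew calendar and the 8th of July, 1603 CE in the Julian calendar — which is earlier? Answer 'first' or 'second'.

second

First date → JDN 2307247; second date → JDN 2306742.
JDN 2306742 < JDN 2307247, so the second date is earlier.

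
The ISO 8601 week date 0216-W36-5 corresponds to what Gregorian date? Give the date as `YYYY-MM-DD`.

ISO week 1 of 216 is the week containing the first Thursday of 216.
Week 36, day 5 (Friday) lands on 0216-09-06.

0216-09-06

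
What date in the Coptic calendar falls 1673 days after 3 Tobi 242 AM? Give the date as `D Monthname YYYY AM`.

5 Mesori 246 AM

JDN of 3 Tobi 242 AM = 1913177.
1913177 + 1673 = 1914850.
JDN 1914850 in the Coptic calendar is 5 Mesori 246 AM.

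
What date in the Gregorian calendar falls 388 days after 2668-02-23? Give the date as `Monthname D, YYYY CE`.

March 17, 2669 CE

Counting 388 days forward from JDN 2695580 reaches JDN 2695968, which is March 17, 2669 CE.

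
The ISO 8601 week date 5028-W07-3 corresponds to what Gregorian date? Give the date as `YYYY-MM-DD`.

5028-02-13

ISO week 1 of 5028 is the week containing the first Thursday of 5028.
Week 7, day 3 (Wednesday) lands on 5028-02-13.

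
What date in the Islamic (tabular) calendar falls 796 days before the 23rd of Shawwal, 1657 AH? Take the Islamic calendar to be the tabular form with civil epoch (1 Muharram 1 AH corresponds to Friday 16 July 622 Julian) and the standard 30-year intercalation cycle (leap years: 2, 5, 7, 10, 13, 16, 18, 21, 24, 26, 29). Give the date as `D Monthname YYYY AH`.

25 Rajab 1655 AH

Counting 796 days back from JDN 2535559 reaches JDN 2534763, which is 25 Rajab 1655 AH.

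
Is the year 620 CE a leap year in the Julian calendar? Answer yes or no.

620 mod 4 = 0, so it is a leap year in the Julian calendar.

yes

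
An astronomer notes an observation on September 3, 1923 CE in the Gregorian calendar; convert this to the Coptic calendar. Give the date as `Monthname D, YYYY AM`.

Mesori 28, 1639 AM

Julian Day Number of the source date = 2423666.
Converting JDN 2423666 to the Coptic calendar gives 28 Mesori 1639 AM.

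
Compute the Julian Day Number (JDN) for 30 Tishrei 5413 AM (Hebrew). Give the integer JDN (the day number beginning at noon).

2324716

Equivalently 2 October 1652 (Gregorian).
JDN 2299161 is 15 October 1582 CE (Gregorian); the target day is +25555 days from there, so JDN = 2324716.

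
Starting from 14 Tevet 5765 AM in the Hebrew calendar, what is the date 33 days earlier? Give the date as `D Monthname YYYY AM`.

Counting 33 days back from JDN 2453366 reaches JDN 2453333, which is 10 Kislev 5765 AM.

10 Kislev 5765 AM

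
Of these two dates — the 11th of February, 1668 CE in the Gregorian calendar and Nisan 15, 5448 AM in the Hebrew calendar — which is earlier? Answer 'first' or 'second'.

Converting both to JDN: 2330326 vs 2337695; the smaller is the first.

first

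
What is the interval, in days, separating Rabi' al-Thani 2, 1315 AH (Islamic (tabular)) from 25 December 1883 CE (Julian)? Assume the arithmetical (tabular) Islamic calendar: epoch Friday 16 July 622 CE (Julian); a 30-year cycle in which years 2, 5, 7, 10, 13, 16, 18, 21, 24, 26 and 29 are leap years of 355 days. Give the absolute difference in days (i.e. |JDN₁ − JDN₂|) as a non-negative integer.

4986

JDN of the first date = 2414168.
JDN of the second date = 2409182.
|2409182 − 2414168| = 4986.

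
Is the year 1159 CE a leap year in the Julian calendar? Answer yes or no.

no

1159 mod 4 = 3, so it is a common year in the Julian calendar.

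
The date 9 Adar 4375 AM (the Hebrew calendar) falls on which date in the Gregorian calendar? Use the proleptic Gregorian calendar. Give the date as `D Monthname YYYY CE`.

Julian Day Number of the source date = 1945730.
Converting JDN 1945730 to the Gregorian calendar gives 16 February 615 CE.

16 February 615 CE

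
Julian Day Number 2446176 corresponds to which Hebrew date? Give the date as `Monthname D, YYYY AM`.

The Gregorian equivalent of JDN 2446176 is 20 April 1985.
In the Hebrew calendar that day is Nisan 29, 5745 AM.

Nisan 29, 5745 AM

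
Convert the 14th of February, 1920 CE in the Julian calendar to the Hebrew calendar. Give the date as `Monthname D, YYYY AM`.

Julian Day Number of the source date = 2422382.
Converting JDN 2422382 to the Hebrew calendar gives 8 Adar 5680 AM.

Adar 8, 5680 AM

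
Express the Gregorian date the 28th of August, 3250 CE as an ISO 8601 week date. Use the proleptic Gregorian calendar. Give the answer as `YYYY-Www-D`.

3250-W34-7

The weekday is Sunday (ISO weekday 7).
That Sunday belongs to ISO week 34 of ISO year 3250.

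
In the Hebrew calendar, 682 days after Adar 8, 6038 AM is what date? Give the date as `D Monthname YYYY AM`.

13 Shevat 6040 AM

Counting 682 days forward from JDN 2553145 reaches JDN 2553827, which is 13 Shevat 6040 AM.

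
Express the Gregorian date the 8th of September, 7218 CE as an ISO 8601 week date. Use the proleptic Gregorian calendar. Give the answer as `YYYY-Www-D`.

The weekday is Saturday (ISO weekday 6).
That Saturday belongs to ISO week 36 of ISO year 7218.

7218-W36-6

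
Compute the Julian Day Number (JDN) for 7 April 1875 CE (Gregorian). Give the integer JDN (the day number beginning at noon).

JDN 2400001 is 17 November 1858 CE (Gregorian), MJD 0; the target day is +5985 days from there, so JDN = 2405986.

2405986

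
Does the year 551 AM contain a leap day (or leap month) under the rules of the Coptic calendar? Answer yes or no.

yes

551 mod 4 = 3; in the Coptic calendar a year is leap when year mod 4 = 3, so it is a leap year.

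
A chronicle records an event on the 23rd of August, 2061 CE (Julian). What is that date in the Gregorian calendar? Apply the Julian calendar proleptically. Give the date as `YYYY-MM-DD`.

For dates in this range the Gregorian date is 13 days ahead of the Julian.
23 August 2061 Julian + 13 days → 5 September 2061 Gregorian.

2061-09-05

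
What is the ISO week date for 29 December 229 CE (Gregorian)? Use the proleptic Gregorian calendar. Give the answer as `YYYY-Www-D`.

The weekday is Tuesday (ISO weekday 2).
That Tuesday belongs to ISO week 53 of ISO year 229.

0229-W53-2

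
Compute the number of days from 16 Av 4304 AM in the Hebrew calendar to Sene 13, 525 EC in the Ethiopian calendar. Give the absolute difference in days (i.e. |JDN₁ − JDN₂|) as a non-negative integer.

4062

First date → JDN 1919956; second date → JDN 1915894.
The interval is |1919956 − 1915894| = 4062 days.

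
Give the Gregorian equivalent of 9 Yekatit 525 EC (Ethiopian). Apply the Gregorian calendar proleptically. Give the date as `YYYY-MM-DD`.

Both dates share Julian Day Number 1915770; in the Gregorian calendar that is 5 February 533 CE.

0533-02-05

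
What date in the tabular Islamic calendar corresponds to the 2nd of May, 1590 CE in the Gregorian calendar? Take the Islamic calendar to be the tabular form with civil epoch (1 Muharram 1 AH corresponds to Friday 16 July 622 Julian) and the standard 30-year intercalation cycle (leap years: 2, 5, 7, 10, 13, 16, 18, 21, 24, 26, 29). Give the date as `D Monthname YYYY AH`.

Both dates share Julian Day Number 2301917; in the tabular Islamic calendar that is 26 Jumada al-Thani 998 AH.

26 Jumada al-Thani 998 AH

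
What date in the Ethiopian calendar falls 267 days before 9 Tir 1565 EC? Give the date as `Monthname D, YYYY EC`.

Miyazya 17, 1564 EC

Counting 267 days back from JDN 2295600 reaches JDN 2295333, which is Miyazya 17, 1564 EC.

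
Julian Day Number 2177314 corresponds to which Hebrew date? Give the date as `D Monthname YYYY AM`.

14 Adar 5009 AM

JDN 2177314 is 7 March 1249 in the proleptic Gregorian calendar.
In the Hebrew calendar that day is 14 Adar 5009 AM.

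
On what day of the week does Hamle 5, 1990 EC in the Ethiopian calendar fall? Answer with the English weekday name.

This is JDN 2451007 (12 July 1998 Gregorian).
2451007 ≡ 6 (mod 7); counting from Monday = 0 gives Sunday.

Sunday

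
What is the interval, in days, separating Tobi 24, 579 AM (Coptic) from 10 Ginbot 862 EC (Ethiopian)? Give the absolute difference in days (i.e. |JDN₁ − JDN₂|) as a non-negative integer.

2663

First date → JDN 2036287; second date → JDN 2038950.
The interval is |2036287 − 2038950| = 2663 days.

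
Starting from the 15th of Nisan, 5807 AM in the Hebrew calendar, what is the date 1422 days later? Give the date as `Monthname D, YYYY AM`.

Adar 19, 5811 AM

The starting date is JDN 2468812; 2468812 + 1422 = 2470234.
JDN 2470234 corresponds to Adar 19, 5811 AM.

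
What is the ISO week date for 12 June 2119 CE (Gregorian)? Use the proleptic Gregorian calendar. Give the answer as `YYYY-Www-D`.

The weekday is Monday (ISO weekday 1).
That Monday belongs to ISO week 24 of ISO year 2119.

2119-W24-1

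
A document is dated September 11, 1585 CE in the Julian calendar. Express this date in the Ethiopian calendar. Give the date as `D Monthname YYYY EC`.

The source date corresponds to 21 September 1585 in the Gregorian calendar (JDN 2300233).
That day falls on 14 Meskerem 1578 EC in the Ethiopian calendar.

14 Meskerem 1578 EC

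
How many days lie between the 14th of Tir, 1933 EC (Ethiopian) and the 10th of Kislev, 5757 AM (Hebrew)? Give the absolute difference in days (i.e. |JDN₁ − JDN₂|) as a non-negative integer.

JDN of the first date = 2430017.
JDN of the second date = 2450409.
|2450409 − 2430017| = 20392.

20392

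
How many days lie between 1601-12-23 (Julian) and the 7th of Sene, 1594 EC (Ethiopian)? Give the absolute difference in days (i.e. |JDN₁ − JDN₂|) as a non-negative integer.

160

JDN of the first date = 2306180.
JDN of the second date = 2306340.
|2306340 − 2306180| = 160.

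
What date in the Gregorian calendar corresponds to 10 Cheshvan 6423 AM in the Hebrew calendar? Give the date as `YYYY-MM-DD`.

Julian Day Number of the source date = 2693653.
Converting JDN 2693653 to the Gregorian calendar gives 14 November 2662 CE.

2662-11-14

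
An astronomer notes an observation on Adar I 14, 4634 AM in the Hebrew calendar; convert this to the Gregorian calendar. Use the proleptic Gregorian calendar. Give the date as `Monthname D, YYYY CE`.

February 9, 874 CE

Both dates share Julian Day Number 2040322; in the Gregorian calendar that is 9 February 874 CE.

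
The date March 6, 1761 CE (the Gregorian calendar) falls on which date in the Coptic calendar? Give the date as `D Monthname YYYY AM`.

Both dates share Julian Day Number 2364317; in the Coptic calendar that is 29 Meshir 1477 AM.

29 Meshir 1477 AM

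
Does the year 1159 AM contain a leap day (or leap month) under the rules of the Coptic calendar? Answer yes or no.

yes

1159 mod 4 = 3; in the Coptic calendar a year is leap when year mod 4 = 3, so it is a leap year.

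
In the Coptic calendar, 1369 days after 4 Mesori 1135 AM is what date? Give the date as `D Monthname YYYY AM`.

JDN of 4 Mesori 1135 AM = 2239556.
2239556 + 1369 = 2240925.
JDN 2240925 in the Coptic calendar is 2 Pashons 1139 AM.

2 Pashons 1139 AM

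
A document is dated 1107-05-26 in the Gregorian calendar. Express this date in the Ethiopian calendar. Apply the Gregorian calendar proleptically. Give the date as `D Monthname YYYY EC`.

24 Ginbot 1099 EC

Julian Day Number of the source date = 2125528.
Converting JDN 2125528 to the Ethiopian calendar gives 24 Ginbot 1099 EC.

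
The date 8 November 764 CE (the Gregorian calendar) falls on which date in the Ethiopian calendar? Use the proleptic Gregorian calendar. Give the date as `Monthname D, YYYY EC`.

Both dates share Julian Day Number 2000417; in the Ethiopian calendar that is 8 Hidar 757 EC.

Hidar 8, 757 EC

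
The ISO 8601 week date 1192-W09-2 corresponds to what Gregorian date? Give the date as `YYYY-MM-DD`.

ISO week 1 of 1192 is the week containing the first Thursday of 1192.
Week 9, day 2 (Tuesday) lands on 1192-02-25.

1192-02-25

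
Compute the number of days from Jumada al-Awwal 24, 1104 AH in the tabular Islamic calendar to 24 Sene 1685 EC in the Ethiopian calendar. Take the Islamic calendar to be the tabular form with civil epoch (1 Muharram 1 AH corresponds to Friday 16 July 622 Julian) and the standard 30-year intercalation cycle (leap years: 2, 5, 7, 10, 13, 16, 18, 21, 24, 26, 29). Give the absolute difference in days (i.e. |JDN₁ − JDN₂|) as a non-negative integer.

148

JDN of the first date = 2339447.
JDN of the second date = 2339595.
|2339595 − 2339447| = 148.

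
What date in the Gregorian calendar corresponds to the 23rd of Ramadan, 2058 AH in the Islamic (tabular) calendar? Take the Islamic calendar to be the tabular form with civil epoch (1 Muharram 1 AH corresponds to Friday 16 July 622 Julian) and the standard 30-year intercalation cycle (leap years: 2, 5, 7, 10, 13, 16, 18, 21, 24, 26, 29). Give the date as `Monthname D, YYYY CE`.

Both dates share Julian Day Number 2677630; in the Gregorian calendar that is 1 January 2619 CE.

January 1, 2619 CE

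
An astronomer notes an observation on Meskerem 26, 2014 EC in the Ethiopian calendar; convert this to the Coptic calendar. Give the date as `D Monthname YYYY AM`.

26 Thout 1738 AM

The source date corresponds to 6 October 2021 in the Gregorian calendar (JDN 2459494).
That day falls on 26 Thout 1738 AM in the Coptic calendar.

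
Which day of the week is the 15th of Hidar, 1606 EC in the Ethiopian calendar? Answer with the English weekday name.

Thursday

Equivalently 21 November 1613 Gregorian, JDN 2310521.
Since JDN mod 7 = 3 (0 = Monday), the day is Thursday.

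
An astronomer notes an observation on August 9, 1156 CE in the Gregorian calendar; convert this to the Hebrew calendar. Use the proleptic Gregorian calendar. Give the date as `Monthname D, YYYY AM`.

Julian Day Number of the source date = 2143501.
Converting JDN 2143501 to the Hebrew calendar gives 14 Av 4916 AM.

Av 14, 4916 AM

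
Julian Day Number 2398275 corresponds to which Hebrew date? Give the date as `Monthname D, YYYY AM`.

JDN 2398275 is 25 February 1854 in the Gregorian calendar.
In the Hebrew calendar that day is Shevat 27, 5614 AM.

Shevat 27, 5614 AM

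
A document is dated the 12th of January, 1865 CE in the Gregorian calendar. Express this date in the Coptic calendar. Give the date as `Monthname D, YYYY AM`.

Both dates share Julian Day Number 2402249; in the Coptic calendar that is 5 Tobi 1581 AM.

Tobi 5, 1581 AM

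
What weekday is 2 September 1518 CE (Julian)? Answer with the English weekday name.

Equivalently 12 September 1518 Gregorian, JDN 2275752.
Since JDN mod 7 = 3 (0 = Monday), the day is Thursday.

Thursday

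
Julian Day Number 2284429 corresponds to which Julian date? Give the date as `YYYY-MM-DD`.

JDN 2284429 is 15 June 1542 in the proleptic Gregorian calendar.
In the Julian calendar that day is 1542-06-05.

1542-06-05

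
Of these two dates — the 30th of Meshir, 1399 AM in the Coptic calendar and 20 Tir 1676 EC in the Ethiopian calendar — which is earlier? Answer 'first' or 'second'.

first

First date → JDN 2335828; second date → JDN 2336154.
JDN 2335828 < JDN 2336154, so the first date is earlier.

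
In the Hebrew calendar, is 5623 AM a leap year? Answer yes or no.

Hebrew year 5623 is year 18 of its 19-year Metonic cycle; leap years are at positions 3, 6, 8, 11, 14, 17, 19, so it is a common year (12 months).

no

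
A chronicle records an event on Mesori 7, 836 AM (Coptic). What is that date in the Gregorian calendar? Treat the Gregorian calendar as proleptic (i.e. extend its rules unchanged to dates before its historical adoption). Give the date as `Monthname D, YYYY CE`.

Both dates share Julian Day Number 2130350; in the Gregorian calendar that is 7 August 1120 CE.

August 7, 1120 CE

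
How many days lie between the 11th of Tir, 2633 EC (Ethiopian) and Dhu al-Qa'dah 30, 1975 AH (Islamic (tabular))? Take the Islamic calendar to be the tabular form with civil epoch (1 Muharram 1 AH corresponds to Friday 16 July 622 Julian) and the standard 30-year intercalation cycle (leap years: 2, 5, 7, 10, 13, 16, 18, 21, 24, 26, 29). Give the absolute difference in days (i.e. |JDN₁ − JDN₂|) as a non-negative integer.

37405

JDN of the first date = 2685689.
JDN of the second date = 2648284.
|2648284 − 2685689| = 37405.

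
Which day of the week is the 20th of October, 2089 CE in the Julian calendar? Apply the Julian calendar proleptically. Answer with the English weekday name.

Equivalently 2 November 2089 Gregorian, JDN 2484358.
Since JDN mod 7 = 2 (0 = Monday), the day is Wednesday.

Wednesday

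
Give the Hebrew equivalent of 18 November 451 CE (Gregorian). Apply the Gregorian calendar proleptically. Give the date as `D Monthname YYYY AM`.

Julian Day Number of the source date = 1886106.
Converting JDN 1886106 to the Hebrew calendar gives 7 Kislev 4212 AM.

7 Kislev 4212 AM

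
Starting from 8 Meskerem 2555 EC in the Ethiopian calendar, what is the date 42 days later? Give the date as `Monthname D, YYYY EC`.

The starting date is JDN 2657076; 2657076 + 42 = 2657118.
JDN 2657118 corresponds to Tikimt 20, 2555 EC.

Tikimt 20, 2555 EC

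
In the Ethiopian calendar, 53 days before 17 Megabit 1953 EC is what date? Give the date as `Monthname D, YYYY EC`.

Tir 24, 1953 EC

The starting date is JDN 2437385; 2437385 − 53 = 2437332.
JDN 2437332 corresponds to Tir 24, 1953 EC.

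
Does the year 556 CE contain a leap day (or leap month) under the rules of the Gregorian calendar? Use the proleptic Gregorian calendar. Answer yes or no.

yes

556 is divisible by 4 and not by 100, so it is a leap year.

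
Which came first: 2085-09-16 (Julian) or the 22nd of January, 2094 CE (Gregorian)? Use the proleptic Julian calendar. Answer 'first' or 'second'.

first

Converting both to JDN: 2482863 vs 2485900; the smaller is the first.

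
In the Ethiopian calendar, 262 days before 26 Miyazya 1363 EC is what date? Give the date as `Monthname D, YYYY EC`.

The starting date is JDN 2221926; 2221926 − 262 = 2221664.
JDN 2221664 corresponds to Nehase 9, 1362 EC.

Nehase 9, 1362 EC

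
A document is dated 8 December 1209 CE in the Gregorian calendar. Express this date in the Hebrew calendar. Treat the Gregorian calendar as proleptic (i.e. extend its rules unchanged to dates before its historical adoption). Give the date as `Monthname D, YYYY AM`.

Tevet 3, 4970 AM

Julian Day Number of the source date = 2162980.
Converting JDN 2162980 to the Hebrew calendar gives 3 Tevet 4970 AM.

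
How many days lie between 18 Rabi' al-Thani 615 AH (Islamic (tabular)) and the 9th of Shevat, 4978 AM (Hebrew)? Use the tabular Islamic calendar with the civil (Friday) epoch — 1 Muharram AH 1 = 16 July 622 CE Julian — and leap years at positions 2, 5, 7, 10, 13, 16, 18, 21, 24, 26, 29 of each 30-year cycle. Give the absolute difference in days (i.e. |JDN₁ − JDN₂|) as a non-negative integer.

188

JDN of the first date = 2166127.
JDN of the second date = 2165939.
|2165939 − 2166127| = 188.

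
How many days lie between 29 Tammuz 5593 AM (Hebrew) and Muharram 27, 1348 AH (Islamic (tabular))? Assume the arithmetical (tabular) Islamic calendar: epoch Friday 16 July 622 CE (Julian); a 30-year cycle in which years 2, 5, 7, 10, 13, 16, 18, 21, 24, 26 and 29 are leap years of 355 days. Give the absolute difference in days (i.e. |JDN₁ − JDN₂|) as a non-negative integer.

35052

JDN of the first date = 2390746.
JDN of the second date = 2425798.
|2425798 − 2390746| = 35052.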